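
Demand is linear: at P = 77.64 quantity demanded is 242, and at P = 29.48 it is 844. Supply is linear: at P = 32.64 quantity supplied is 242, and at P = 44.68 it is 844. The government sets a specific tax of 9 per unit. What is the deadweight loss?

405

Demand slope = (29.48 − 77.64)/(844 − 242) = −0.08, so P = 97 − 0.08Q.
Supply slope = (44.68 − 32.64)/(844 − 242) = 0.02, so P = 27.8 + 0.02Q.
Competitive equilibrium: 97 − 0.08Q = 27.8 + 0.02Q → Q* = 692, P* = 41.64.
With the tax, the buyer price exceeds the seller price by 9: (97 − 0.08Q) − (27.8 + 0.02Q) = 9 → Q' = 602.
ΔQ = 692 − 602 = 90; the wedge equals the tax, 9.
Welfare loss = ½ × 90 × 9 = 405.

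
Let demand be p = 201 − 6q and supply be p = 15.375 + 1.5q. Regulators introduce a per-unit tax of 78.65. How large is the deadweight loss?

Competitive equilibrium: 201 − 6q = 15.375 + 1.5q → q* = 24.75, p* = 52.5.
With the tax, the buyer price exceeds the seller price by 78.65: (201 − 6q) − (15.375 + 1.5q) = 78.65 → q' = 14.2633.
Δq = 24.75 − 14.2633 = 10.4867; the wedge equals the tax, 78.65.
Welfare loss = ½ × 10.4867 × 78.65 = 412.39.

412.39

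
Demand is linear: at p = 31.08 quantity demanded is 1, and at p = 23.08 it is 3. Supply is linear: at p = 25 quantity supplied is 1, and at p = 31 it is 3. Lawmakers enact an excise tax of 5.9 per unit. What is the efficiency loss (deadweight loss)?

2.49

Demand slope = (23.08 − 31.08)/(3 − 1) = −4, so p = 35.08 − 4q.
Supply slope = (31 − 25)/(3 − 1) = 3, so p = 22 + 3q.
Competitive equilibrium: 35.08 − 4q = 22 + 3q → q* = 1.8686, p* = 27.6057.
With the tax, the buyer price exceeds the seller price by 5.9: (35.08 − 4q) − (22 + 3q) = 5.9 → q' = 1.0257.
Δq = 1.8686 − 1.0257 = 0.8429; the wedge equals the tax, 5.9.
DWL = ½ × 0.8429 × 5.9 = 2.49.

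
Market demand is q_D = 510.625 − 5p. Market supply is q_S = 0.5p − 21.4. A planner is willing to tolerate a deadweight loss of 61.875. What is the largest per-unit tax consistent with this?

16.5

In inverse form: demand p = 102.125 − 0.2q, supply p = 42.8 + 2q.
Competitive equilibrium: 102.125 − 0.2q = 42.8 + 2q → q* = 26.9659, p* = 96.7318.
A tax t gives Δq = t/2.2 and wedge t, so DWL = t²/4.4.
t²/4.4 = 61.875 → t² = 272.25 → t = 16.5.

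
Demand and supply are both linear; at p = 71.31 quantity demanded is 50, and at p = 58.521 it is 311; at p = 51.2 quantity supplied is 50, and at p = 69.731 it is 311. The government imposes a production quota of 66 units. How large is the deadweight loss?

Demand slope = (58.521 − 71.31)/(311 − 50) = −0.049, so p = 73.76 − 0.049q.
Supply slope = (69.731 − 51.2)/(311 − 50) = 0.071, so p = 47.65 + 0.071q.
Competitive equilibrium: 73.76 − 0.049q = 47.65 + 0.071q → q* = 217.5833, p* = 63.0984.
At q = 66: demand price = 73.76 − 0.049·66 = 70.526; supply price = 47.65 + 0.071·66 = 52.336.
Δq = 217.5833 − 66 = 151.5833; wedge = 70.526 − 52.336 = 18.19.
Welfare loss = ½ × 151.5833 × 18.19 = 1378.65.

1378.65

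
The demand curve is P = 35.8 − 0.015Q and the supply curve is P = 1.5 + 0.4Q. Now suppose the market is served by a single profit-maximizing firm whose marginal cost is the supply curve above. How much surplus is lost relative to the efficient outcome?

Competitive equilibrium: 35.8 − 0.015Q = 1.5 + 0.4Q → Q* = 82.6506, P* = 34.5602.
Marginal revenue: MR = 35.8 − 0.03Q. Set MR = MC: 35.8 − 0.03Q = 1.5 + 0.4Q → Q_m = 79.7674.
Price P_m = 35.8 − 0.015·79.7674 = 34.6035; MC(Q_m) = 1.5 + 0.4·79.7674 = 33.407.
Competitive Q* = 82.6506, so ΔQ = 2.8832; wedge = 34.6035 − 33.407 = 1.1965.
Welfare loss = ½ × 2.8832 × 1.1965 = 1.72.

1.72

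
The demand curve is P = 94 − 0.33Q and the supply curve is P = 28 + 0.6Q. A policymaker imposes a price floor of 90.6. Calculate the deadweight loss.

Competitive equilibrium: 94 − 0.33Q = 28 + 0.6Q → Q* = 70.9677, P* = 70.5806.
At the floor P = 90.6, quantity demanded = (94 − 90.6)/0.33 = 10.303.
Sellers' marginal cost at Q' = 10.303: 28 + 0.6·10.303 = 34.1818.
ΔQ = 70.9677 − 10.303 = 60.6647; wedge = 90.6 − 34.1818 = 56.4182.
DWL = ½ × 60.6647 × 56.4182 = 1711.30.

1711.30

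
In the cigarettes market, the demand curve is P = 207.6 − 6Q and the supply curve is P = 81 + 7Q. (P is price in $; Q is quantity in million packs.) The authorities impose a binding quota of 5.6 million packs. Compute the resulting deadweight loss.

$111.32 million

Competitive equilibrium: 207.6 − 6Q = 81 + 7Q → Q* = 9.73846, P* = 149.16923.
At Q = 5.6: demand price = 207.6 − 6·5.6 = 174; supply price = 81 + 7·5.6 = 120.2.
ΔQ = 9.73846 − 5.6 = 4.13846; wedge = 174 − 120.2 = 53.8.
DWL = ½ × 4.13846 × 53.8 = $111.32 million.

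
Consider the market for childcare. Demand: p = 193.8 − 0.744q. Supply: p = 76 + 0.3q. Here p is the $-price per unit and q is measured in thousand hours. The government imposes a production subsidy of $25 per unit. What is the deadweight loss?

Competitive equilibrium: 193.8 − 0.744q = 76 + 0.3q → q* = 112.8352, p* = 109.8506.
The subsidy lowers effective supply by 25: p = 51 + 0.3q.
New quantity: 193.8 − 0.744q = 51 + 0.3q → q' = 136.7816.
Overproduction Δq = 136.7816 − 112.8352 = 23.9464; wedge = subsidy = 25.
DWL = ½ × 23.9464 × 25 = $299.33 thousand.

$299.33 thousand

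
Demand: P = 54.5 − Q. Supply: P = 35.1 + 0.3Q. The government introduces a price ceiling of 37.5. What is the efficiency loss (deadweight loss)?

Competitive equilibrium: 54.5 − Q = 35.1 + 0.3Q → Q* = 14.9231, P* = 39.5769.
At the ceiling P = 37.5, quantity supplied = (37.5 − 35.1)/0.3 = 8.
Willingness to pay at Q' = 8: 54.5 − 1·8 = 46.5.
ΔQ = 14.9231 − 8 = 6.9231; wedge = 46.5 − 37.5 = 9.
Welfare loss = ½ × 6.9231 × 9 = 31.15.

31.15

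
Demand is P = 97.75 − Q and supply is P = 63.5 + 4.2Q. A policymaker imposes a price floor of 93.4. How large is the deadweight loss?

Competitive equilibrium: 97.75 − Q = 63.5 + 4.2Q → Q* = 6.5865, P* = 91.1635.
At the floor P = 93.4, quantity demanded = (97.75 − 93.4)/1 = 4.35.
Sellers' marginal cost at Q' = 4.35: 63.5 + 4.2·4.35 = 81.77.
ΔQ = 6.5865 − 4.35 = 2.2365; wedge = 93.4 − 81.77 = 11.63.
The triangle = ½ × 2.2365 × 11.63 = 13.01.

13.01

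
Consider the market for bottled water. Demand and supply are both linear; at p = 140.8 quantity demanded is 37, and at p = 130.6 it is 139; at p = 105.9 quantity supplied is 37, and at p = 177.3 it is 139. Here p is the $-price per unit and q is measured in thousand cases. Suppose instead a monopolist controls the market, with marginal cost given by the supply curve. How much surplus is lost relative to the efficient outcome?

Demand slope = (130.6 − 140.8)/(139 − 37) = −0.1, so p = 144.5 − 0.1q.
Supply slope = (177.3 − 105.9)/(139 − 37) = 0.7, so p = 80 + 0.7q.
Competitive equilibrium: 144.5 − 0.1q = 80 + 0.7q → q* = 80.625, p* = 136.4375.
Marginal revenue: MR = 144.5 − 0.2q. Set MR = MC: 144.5 − 0.2q = 80 + 0.7q → q_m = 71.6667.
Price p_m = 144.5 − 0.1·71.6667 = 137.3333; MC(q_m) = 80 + 0.7·71.6667 = 130.1667.
Competitive q* = 80.625, so Δq = 8.9583; wedge = 137.3333 − 130.1667 = 7.1666.
The triangle = ½ × 8.9583 × 7.1666 = $32.10 thousand.

$32.10 thousand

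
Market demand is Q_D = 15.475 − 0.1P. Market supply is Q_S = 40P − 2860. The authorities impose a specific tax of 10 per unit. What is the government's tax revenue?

In inverse form: demand P = 154.75 − 10Q, supply P = 71.5 + 0.025Q.
Competitive equilibrium: 154.75 − 10Q = 71.5 + 0.025Q → Q* = 8.3042, P* = 71.7076.
With the tax, the buyer price exceeds the seller price by 10: (154.75 − 10Q) − (71.5 + 0.025Q) = 10 → Q' = 7.3067.
Tax revenue = 10 × 7.3067 = 73.07.

73.07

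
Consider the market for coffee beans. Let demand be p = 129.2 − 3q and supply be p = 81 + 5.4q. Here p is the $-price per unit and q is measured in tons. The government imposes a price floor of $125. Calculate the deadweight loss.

Competitive equilibrium: 129.2 − 3q = 81 + 5.4q → q* = 5.7381, p* = 111.9857.
At the floor p = 125, quantity demanded = (129.2 − 125)/3 = 1.4.
Sellers' marginal cost at q' = 1.4: 81 + 5.4·1.4 = 88.56.
Δq = 5.7381 − 1.4 = 4.3381; wedge = 125 − 88.56 = 36.44.
The triangle = ½ × 4.3381 × 36.44 = $79.04.

$79.04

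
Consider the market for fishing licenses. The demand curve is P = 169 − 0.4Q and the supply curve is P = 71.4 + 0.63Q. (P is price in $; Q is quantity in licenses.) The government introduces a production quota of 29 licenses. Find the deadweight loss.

Competitive equilibrium: 169 − 0.4Q = 71.4 + 0.63Q → Q* = 94.7573, P* = 131.0971.
At Q = 29: demand price = 169 − 0.4·29 = 157.4; supply price = 71.4 + 0.63·29 = 89.67.
ΔQ = 94.7573 − 29 = 65.7573; wedge = 157.4 − 89.67 = 67.73.
DWL = ½ × 65.7573 × 67.73 = $2226.87.

$2226.87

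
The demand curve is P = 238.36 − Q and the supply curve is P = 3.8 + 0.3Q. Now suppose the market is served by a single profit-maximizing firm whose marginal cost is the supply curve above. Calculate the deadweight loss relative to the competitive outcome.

Competitive equilibrium: 238.36 − Q = 3.8 + 0.3Q → Q* = 180.43077, P* = 57.92923.
Marginal revenue: MR = 238.36 − 2Q. Set MR = MC: 238.36 − 2Q = 3.8 + 0.3Q → Q_m = 101.98261.
Price P_m = 238.36 − 1·101.98261 = 136.37739; MC(Q_m) = 3.8 + 0.3·101.98261 = 34.39478.
Competitive Q* = 180.43077, so ΔQ = 78.44816; wedge = 136.37739 − 34.39478 = 101.98261.
The triangle = ½ × 78.44816 × 101.98261 = 4000.17.

4000.17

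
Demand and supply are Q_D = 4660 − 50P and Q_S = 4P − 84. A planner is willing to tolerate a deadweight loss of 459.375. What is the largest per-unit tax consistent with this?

15.75

In inverse form: demand P = 93.2 − 0.02Q, supply P = 21 + 0.25Q.
Competitive equilibrium: 93.2 − 0.02Q = 21 + 0.25Q → Q* = 267.4074, P* = 87.8519.
A tax t gives ΔQ = t/0.27 and wedge t, so DWL = t²/0.54.
t²/0.54 = 459.375 → t² = 248.0625 → t = 15.75.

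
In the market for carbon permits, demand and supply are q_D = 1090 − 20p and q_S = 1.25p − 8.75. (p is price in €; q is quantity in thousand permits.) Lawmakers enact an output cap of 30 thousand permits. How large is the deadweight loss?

In inverse form: demand p = 54.5 − 0.05q, supply p = 7 + 0.8q.
Competitive equilibrium: 54.5 − 0.05q = 7 + 0.8q → q* = 55.8824, p* = 51.7059.
At q = 30: demand price = 54.5 − 0.05·30 = 53; supply price = 7 + 0.8·30 = 31.
Δq = 55.8824 − 30 = 25.8824; wedge = 53 − 31 = 22.
Welfare loss = ½ × 25.8824 × 22 = €284.71 thousand.

€284.71 thousand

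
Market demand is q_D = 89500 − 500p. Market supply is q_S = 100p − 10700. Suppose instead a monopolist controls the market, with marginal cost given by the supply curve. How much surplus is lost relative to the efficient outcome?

In inverse form: demand p = 179 − 0.002q, supply p = 107 + 0.01q.
Competitive equilibrium: 179 − 0.002q = 107 + 0.01q → q* = 6000, p* = 167.
Marginal revenue: MR = 179 − 0.004q. Set MR = MC: 179 − 0.004q = 107 + 0.01q → q_m = 5142.8571.
Price p_m = 179 − 0.002·5142.8571 = 168.7143; MC(q_m) = 107 + 0.01·5142.8571 = 158.4286.
Competitive q* = 6000, so Δq = 857.1429; wedge = 168.7143 − 158.4286 = 10.2857.
The triangle = ½ × 857.1429 × 10.2857 = 4408.16.

4408.16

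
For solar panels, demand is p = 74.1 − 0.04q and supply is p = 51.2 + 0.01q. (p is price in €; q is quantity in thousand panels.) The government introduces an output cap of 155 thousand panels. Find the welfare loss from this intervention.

Competitive equilibrium: 74.1 − 0.04q = 51.2 + 0.01q → q* = 458, p* = 55.78.
At q = 155: demand price = 74.1 − 0.04·155 = 67.9; supply price = 51.2 + 0.01·155 = 52.75.
Δq = 458 − 155 = 303; wedge = 67.9 − 52.75 = 15.15.
DWL = ½ × 303 × 15.15 = €2295.225 thousand.

€2295.225 thousand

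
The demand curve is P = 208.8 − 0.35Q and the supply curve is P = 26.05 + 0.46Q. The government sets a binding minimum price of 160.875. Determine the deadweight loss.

Competitive equilibrium: 208.8 − 0.35Q = 26.05 + 0.46Q → Q* = 225.6173, P* = 129.834.
At the floor P = 160.875, quantity demanded = (208.8 − 160.875)/0.35 = 136.9286.
Sellers' marginal cost at Q' = 136.9286: 26.05 + 0.46·136.9286 = 89.0372.
ΔQ = 225.6173 − 136.9286 = 88.6887; wedge = 160.875 − 89.0372 = 71.8378.
Deadweight loss = ½ × 88.6887 × 71.8378 = 3185.60.

3185.60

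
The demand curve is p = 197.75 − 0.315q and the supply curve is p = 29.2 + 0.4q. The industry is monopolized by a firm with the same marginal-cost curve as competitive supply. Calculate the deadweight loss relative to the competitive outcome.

Competitive equilibrium: 197.75 − 0.315q = 29.2 + 0.4q → q* = 235.73427, p* = 123.49371.
Marginal revenue: MR = 197.75 − 0.63q. Set MR = MC: 197.75 − 0.63q = 29.2 + 0.4q → q_m = 163.64078.
Price p_m = 197.75 − 0.315·163.64078 = 146.20315; MC(q_m) = 29.2 + 0.4·163.64078 = 94.65631.
Competitive q* = 235.73427, so Δq = 72.09349; wedge = 146.20315 − 94.65631 = 51.54684.
The triangle = ½ × 72.09349 × 51.54684 = 1858.10.

1858.10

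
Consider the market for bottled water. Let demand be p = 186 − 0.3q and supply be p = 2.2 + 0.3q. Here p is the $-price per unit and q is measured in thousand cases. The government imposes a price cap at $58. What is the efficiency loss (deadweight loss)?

$4344.03 thousand

Competitive equilibrium: 186 − 0.3q = 2.2 + 0.3q → q* = 306.3333, p* = 94.1.
At the ceiling p = 58, quantity supplied = (58 − 2.2)/0.3 = 186.
Willingness to pay at q' = 186: 186 − 0.3·186 = 130.2.
Δq = 306.3333 − 186 = 120.3333; wedge = 130.2 − 58 = 72.2.
The triangle = ½ × 120.3333 × 72.2 = $4344.03 thousand.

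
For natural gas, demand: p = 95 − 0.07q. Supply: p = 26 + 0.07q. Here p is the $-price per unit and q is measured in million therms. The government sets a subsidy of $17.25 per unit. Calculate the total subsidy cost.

$10627.23 million

Competitive equilibrium: 95 − 0.07q = 26 + 0.07q → q* = 492.8571, p* = 60.5.
The subsidy lowers effective supply by 17.25: p = 8.75 + 0.07q.
New quantity: 95 − 0.07q = 8.75 + 0.07q → q' = 616.0714.
Total subsidy cost = 17.25 × 616.0714 = $10627.23 million.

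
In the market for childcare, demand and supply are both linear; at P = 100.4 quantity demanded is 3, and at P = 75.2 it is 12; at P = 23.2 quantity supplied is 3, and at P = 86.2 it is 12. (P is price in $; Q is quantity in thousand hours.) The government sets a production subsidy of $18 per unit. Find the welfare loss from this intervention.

Demand slope = (75.2 − 100.4)/(12 − 3) = −2.8, so P = 108.8 − 2.8Q.
Supply slope = (86.2 − 23.2)/(12 − 3) = 7, so P = 2.2 + 7Q.
Competitive equilibrium: 108.8 − 2.8Q = 2.2 + 7Q → Q* = 10.8776, P* = 78.3429.
The subsidy lowers effective supply by 18: P = 7Q − 15.8.
New quantity: 108.8 − 2.8Q = 7Q − 15.8 → Q' = 12.7143.
Overproduction ΔQ = 12.7143 − 10.8776 = 1.8367; wedge = subsidy = 18.
The triangle = ½ × 1.8367 × 18 = $16.53 thousand.

$16.53 thousand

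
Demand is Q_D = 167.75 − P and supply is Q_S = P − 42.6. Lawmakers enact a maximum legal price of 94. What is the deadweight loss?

124.88

In inverse form: demand P = 167.75 − Q, supply P = 42.6 + Q.
Competitive equilibrium: 167.75 − Q = 42.6 + Q → Q* = 62.575, P* = 105.175.
At the ceiling P = 94, quantity supplied = (94 − 42.6)/1 = 51.4.
Willingness to pay at Q' = 51.4: 167.75 − 1·51.4 = 116.35.
ΔQ = 62.575 − 51.4 = 11.175; wedge = 116.35 − 94 = 22.35.
Deadweight loss = ½ × 11.175 × 22.35 = 124.88.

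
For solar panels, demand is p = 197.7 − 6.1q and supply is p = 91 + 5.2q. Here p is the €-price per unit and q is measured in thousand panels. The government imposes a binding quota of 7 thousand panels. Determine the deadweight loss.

€33.71 thousand

Competitive equilibrium: 197.7 − 6.1q = 91 + 5.2q → q* = 9.4425, p* = 140.1009.
At q = 7: demand price = 197.7 − 6.1·7 = 155; supply price = 91 + 5.2·7 = 127.4.
Δq = 9.4425 − 7 = 2.4425; wedge = 155 − 127.4 = 27.6.
Deadweight loss = ½ × 2.4425 × 27.6 = €33.71 thousand.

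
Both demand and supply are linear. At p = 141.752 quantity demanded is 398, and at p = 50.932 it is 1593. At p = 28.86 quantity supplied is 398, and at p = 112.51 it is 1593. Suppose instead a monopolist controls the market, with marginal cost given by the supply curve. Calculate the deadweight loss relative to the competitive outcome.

11736.28

Demand slope = (50.932 − 141.752)/(1593 − 398) = −0.076, so p = 172 − 0.076q.
Supply slope = (112.51 − 28.86)/(1593 − 398) = 0.07, so p = 1 + 0.07q.
Competitive equilibrium: 172 − 0.076q = 1 + 0.07q → q* = 1171.23288, p* = 82.9863.
Marginal revenue: MR = 172 − 0.152q. Set MR = MC: 172 − 0.152q = 1 + 0.07q → q_m = 770.27027.
Price p_m = 172 − 0.076·770.27027 = 113.45946; MC(q_m) = 1 + 0.07·770.27027 = 54.91892.
Competitive q* = 1171.23288, so Δq = 400.96261; wedge = 113.45946 − 54.91892 = 58.54054.
Welfare loss = ½ × 400.96261 × 58.54054 = 11736.28.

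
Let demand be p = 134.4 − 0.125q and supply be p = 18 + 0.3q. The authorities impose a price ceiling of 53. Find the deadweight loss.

Competitive equilibrium: 134.4 − 0.125q = 18 + 0.3q → q* = 273.88235, p* = 100.16471.
At the ceiling p = 53, quantity supplied = (53 − 18)/0.3 = 116.66667.
Willingness to pay at q' = 116.66667: 134.4 − 0.125·116.66667 = 119.81667.
Δq = 273.88235 − 116.66667 = 157.21568; wedge = 119.81667 − 53 = 66.81667.
DWL = ½ × 157.21568 × 66.81667 = 5252.31.

5252.31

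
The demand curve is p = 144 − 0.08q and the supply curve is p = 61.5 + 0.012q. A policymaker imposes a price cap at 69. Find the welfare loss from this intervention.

3396.74

Competitive equilibrium: 144 − 0.08q = 61.5 + 0.012q → q* = 896.7391, p* = 72.2609.
At the ceiling p = 69, quantity supplied = (69 − 61.5)/0.012 = 625.
Willingness to pay at q' = 625: 144 − 0.08·625 = 94.
Δq = 896.7391 − 625 = 271.7391; wedge = 94 − 69 = 25.
Welfare loss = ½ × 271.7391 × 25 = 3396.74.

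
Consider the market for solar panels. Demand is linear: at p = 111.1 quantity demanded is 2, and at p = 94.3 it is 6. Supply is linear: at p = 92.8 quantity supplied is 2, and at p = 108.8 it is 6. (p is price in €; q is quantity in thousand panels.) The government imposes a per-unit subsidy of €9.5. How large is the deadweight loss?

Demand slope = (94.3 − 111.1)/(6 − 2) = −4.2, so p = 119.5 − 4.2q.
Supply slope = (108.8 − 92.8)/(6 − 2) = 4, so p = 84.8 + 4q.
Competitive equilibrium: 119.5 − 4.2q = 84.8 + 4q → q* = 4.2317, p* = 101.7268.
The subsidy lowers effective supply by 9.5: p = 75.3 + 4q.
New quantity: 119.5 − 4.2q = 75.3 + 4q → q' = 5.3902.
Overproduction Δq = 5.3902 − 4.2317 = 1.1585; wedge = subsidy = 9.5.
DWL = ½ × 1.1585 × 9.5 = €5.50 thousand.

€5.50 thousand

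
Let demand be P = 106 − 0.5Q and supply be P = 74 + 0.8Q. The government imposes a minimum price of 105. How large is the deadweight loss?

Competitive equilibrium: 106 − 0.5Q = 74 + 0.8Q → Q* = 24.6154, P* = 93.6923.
At the floor P = 105, quantity demanded = (106 − 105)/0.5 = 2.
Sellers' marginal cost at Q' = 2: 74 + 0.8·2 = 75.6.
ΔQ = 24.6154 − 2 = 22.6154; wedge = 105 − 75.6 = 29.4.
Deadweight loss = ½ × 22.6154 × 29.4 = 332.45.

332.45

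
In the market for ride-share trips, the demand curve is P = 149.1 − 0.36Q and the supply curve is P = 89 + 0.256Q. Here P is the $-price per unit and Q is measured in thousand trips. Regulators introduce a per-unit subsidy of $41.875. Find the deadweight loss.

$1423.31 thousand

Competitive equilibrium: 149.1 − 0.36Q = 89 + 0.256Q → Q* = 97.5649, P* = 113.9766.
The subsidy lowers effective supply by 41.875: P = 47.125 + 0.256Q.
New quantity: 149.1 − 0.36Q = 47.125 + 0.256Q → Q' = 165.5438.
Overproduction ΔQ = 165.5438 − 97.5649 = 67.9789; wedge = subsidy = 41.875.
Deadweight loss = ½ × 67.9789 × 41.875 = $1423.31 thousand.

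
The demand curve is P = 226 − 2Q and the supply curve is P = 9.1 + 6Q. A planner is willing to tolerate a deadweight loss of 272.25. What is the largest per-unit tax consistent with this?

66

Competitive equilibrium: 226 − 2Q = 9.1 + 6Q → Q* = 27.1125, P* = 171.775.
A tax t gives ΔQ = t/8 and wedge t, so DWL = t²/16.
t²/16 = 272.25 → t² = 4356 → t = 66.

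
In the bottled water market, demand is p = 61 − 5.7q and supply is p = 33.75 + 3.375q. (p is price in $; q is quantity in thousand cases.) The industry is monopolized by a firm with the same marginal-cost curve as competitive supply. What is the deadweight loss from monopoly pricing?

Competitive equilibrium: 61 − 5.7q = 33.75 + 3.375q → q* = 3.0028, p* = 43.8843.
Marginal revenue: MR = 61 − 11.4q. Set MR = MC: 61 − 11.4q = 33.75 + 3.375q → q_m = 1.8443.
Price p_m = 61 − 5.7·1.8443 = 50.4875; MC(q_m) = 33.75 + 3.375·1.8443 = 39.9745.
Competitive q* = 3.0028, so Δq = 1.1585; wedge = 50.4875 − 39.9745 = 10.513.
The triangle = ½ × 1.1585 × 10.513 = $6.09 thousand.

$6.09 thousand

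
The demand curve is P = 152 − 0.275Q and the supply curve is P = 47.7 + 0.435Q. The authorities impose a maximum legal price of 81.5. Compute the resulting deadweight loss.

Competitive equilibrium: 152 − 0.275Q = 47.7 + 0.435Q → Q* = 146.9014, P* = 111.6021.
At the ceiling P = 81.5, quantity supplied = (81.5 − 47.7)/0.435 = 77.7011.
Willingness to pay at Q' = 77.7011: 152 − 0.275·77.7011 = 130.6322.
ΔQ = 146.9014 − 77.7011 = 69.2003; wedge = 130.6322 − 81.5 = 49.1322.
Welfare loss = ½ × 69.2003 × 49.1322 = 1699.98.

1699.98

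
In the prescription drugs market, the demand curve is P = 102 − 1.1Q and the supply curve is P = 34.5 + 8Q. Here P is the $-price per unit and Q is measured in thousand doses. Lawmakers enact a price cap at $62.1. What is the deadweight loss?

Competitive equilibrium: 102 − 1.1Q = 34.5 + 8Q → Q* = 7.41758, P* = 93.84066.
At the ceiling P = 62.1, quantity supplied = (62.1 − 34.5)/8 = 3.45.
Willingness to pay at Q' = 3.45: 102 − 1.1·3.45 = 98.205.
ΔQ = 7.41758 − 3.45 = 3.96758; wedge = 98.205 − 62.1 = 36.105.
Welfare loss = ½ × 3.96758 × 36.105 = $71.62 thousand.

$71.62 thousand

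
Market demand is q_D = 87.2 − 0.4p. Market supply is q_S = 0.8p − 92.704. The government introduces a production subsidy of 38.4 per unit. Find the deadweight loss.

In inverse form: demand p = 218 − 2.5q, supply p = 115.88 + 1.25q.
Competitive equilibrium: 218 − 2.5q = 115.88 + 1.25q → q* = 27.232, p* = 149.92.
The subsidy lowers effective supply by 38.4: p = 77.48 + 1.25q.
New quantity: 218 − 2.5q = 77.48 + 1.25q → q' = 37.472.
Overproduction Δq = 37.472 − 27.232 = 10.24; wedge = subsidy = 38.4.
The triangle = ½ × 10.24 × 38.4 = 196.608.

196.608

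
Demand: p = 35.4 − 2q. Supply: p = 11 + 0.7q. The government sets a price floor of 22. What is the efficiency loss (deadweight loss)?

Competitive equilibrium: 35.4 − 2q = 11 + 0.7q → q* = 9.037, p* = 17.3259.
At the floor p = 22, quantity demanded = (35.4 − 22)/2 = 6.7.
Sellers' marginal cost at q' = 6.7: 11 + 0.7·6.7 = 15.69.
Δq = 9.037 − 6.7 = 2.337; wedge = 22 − 15.69 = 6.31.
The triangle = ½ × 2.337 × 6.31 = 7.37.

7.37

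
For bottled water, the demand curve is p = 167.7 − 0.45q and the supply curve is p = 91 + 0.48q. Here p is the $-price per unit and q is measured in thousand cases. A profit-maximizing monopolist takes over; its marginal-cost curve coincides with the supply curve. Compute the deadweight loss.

Competitive equilibrium: 167.7 − 0.45q = 91 + 0.48q → q* = 82.4731, p* = 130.5871.
Marginal revenue: MR = 167.7 − 0.9q. Set MR = MC: 167.7 − 0.9q = 91 + 0.48q → q_m = 55.5797.
Price p_m = 167.7 − 0.45·55.5797 = 142.6891; MC(q_m) = 91 + 0.48·55.5797 = 117.6783.
Competitive q* = 82.4731, so Δq = 26.8934; wedge = 142.6891 − 117.6783 = 25.0108.
DWL = ½ × 26.8934 × 25.0108 = $336.31 thousand.

$336.31 thousand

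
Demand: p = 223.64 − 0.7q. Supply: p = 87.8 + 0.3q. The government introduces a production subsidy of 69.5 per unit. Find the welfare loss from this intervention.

Competitive equilibrium: 223.64 − 0.7q = 87.8 + 0.3q → q* = 135.84, p* = 128.552.
The subsidy lowers effective supply by 69.5: p = 18.3 + 0.3q.
New quantity: 223.64 − 0.7q = 18.3 + 0.3q → q' = 205.34.
Overproduction Δq = 205.34 − 135.84 = 69.5; wedge = subsidy = 69.5.
Deadweight loss = ½ × 69.5 × 69.5 = 2415.125.

2415.125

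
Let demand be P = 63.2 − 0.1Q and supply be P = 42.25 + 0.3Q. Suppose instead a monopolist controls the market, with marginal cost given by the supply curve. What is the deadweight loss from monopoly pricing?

21.95

Competitive equilibrium: 63.2 − 0.1Q = 42.25 + 0.3Q → Q* = 52.375, P* = 57.9625.
Marginal revenue: MR = 63.2 − 0.2Q. Set MR = MC: 63.2 − 0.2Q = 42.25 + 0.3Q → Q_m = 41.9.
Price P_m = 63.2 − 0.1·41.9 = 59.01; MC(Q_m) = 42.25 + 0.3·41.9 = 54.82.
Competitive Q* = 52.375, so ΔQ = 10.475; wedge = 59.01 − 54.82 = 4.19.
DWL = ½ × 10.475 × 4.19 = 21.95.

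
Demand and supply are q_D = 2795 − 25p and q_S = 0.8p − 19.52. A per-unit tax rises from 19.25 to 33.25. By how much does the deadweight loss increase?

284.88

In inverse form: demand p = 111.8 − 0.04q, supply p = 24.4 + 1.25q.
Competitive equilibrium: 111.8 − 0.04q = 24.4 + 1.25q → q* = 67.7519, p* = 109.0899.
For a per-unit tax t: Δq = t/1.29, so DWL = ½·t·(t/1.29) = t²/2.58.
At t = 19.25: DWL = 143.629. At t = 33.25: DWL = 428.513.
Increase = 428.513 − 143.629 = 284.88.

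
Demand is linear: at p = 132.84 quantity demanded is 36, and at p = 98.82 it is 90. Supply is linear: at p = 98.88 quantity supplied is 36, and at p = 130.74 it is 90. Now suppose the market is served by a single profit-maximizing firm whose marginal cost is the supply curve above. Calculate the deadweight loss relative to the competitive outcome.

288.27

Demand slope = (98.82 − 132.84)/(90 − 36) = −0.63, so p = 155.52 − 0.63q.
Supply slope = (130.74 − 98.88)/(90 − 36) = 0.59, so p = 77.64 + 0.59q.
Competitive equilibrium: 155.52 − 0.63q = 77.64 + 0.59q → q* = 63.8361, p* = 115.3033.
Marginal revenue: MR = 155.52 − 1.26q. Set MR = MC: 155.52 − 1.26q = 77.64 + 0.59q → q_m = 42.0973.
Price p_m = 155.52 − 0.63·42.0973 = 128.9987; MC(q_m) = 77.64 + 0.59·42.0973 = 102.4774.
Competitive q* = 63.8361, so Δq = 21.7388; wedge = 128.9987 − 102.4774 = 26.5213.
The triangle = ½ × 21.7388 × 26.5213 = 288.27.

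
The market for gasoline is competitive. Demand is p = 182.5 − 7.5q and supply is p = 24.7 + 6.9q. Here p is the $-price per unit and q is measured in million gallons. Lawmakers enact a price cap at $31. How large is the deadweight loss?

Competitive equilibrium: 182.5 − 7.5q = 24.7 + 6.9q → q* = 10.9583, p* = 100.3125.
At the ceiling p = 31, quantity supplied = (31 − 24.7)/6.9 = 0.913.
Willingness to pay at q' = 0.913: 182.5 − 7.5·0.913 = 175.6525.
Δq = 10.9583 − 0.913 = 10.0453; wedge = 175.6525 − 31 = 144.6525.
DWL = ½ × 10.0453 × 144.6525 = $726.54 million.

$726.54 million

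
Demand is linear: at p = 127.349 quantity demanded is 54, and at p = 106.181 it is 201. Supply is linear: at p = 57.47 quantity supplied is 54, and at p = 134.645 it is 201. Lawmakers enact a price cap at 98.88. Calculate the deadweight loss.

Demand slope = (106.181 − 127.349)/(201 − 54) = −0.144, so p = 135.125 − 0.144q.
Supply slope = (134.645 − 57.47)/(201 − 54) = 0.525, so p = 29.12 + 0.525q.
Competitive equilibrium: 135.125 − 0.144q = 29.12 + 0.525q → q* = 158.4529, p* = 112.3078.
At the ceiling p = 98.88, quantity supplied = (98.88 − 29.12)/0.525 = 132.8762.
Willingness to pay at q' = 132.8762: 135.125 − 0.144·132.8762 = 115.9908.
Δq = 158.4529 − 132.8762 = 25.5767; wedge = 115.9908 − 98.88 = 17.1108.
The triangle = ½ × 25.5767 × 17.1108 = 218.82.

218.82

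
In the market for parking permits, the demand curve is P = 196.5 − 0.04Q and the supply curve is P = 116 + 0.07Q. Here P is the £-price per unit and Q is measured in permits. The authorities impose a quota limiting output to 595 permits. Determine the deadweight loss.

Competitive equilibrium: 196.5 − 0.04Q = 116 + 0.07Q → Q* = 731.8182, P* = 167.2273.
At Q = 595: demand price = 196.5 − 0.04·595 = 172.7; supply price = 116 + 0.07·595 = 157.65.
ΔQ = 731.8182 − 595 = 136.8182; wedge = 172.7 − 157.65 = 15.05.
DWL = ½ × 136.8182 × 15.05 = £1029.56.

£1029.56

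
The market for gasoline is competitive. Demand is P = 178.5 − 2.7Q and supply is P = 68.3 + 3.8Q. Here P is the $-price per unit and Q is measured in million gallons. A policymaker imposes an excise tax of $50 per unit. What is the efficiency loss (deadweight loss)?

Competitive equilibrium: 178.5 − 2.7Q = 68.3 + 3.8Q → Q* = 16.9538, P* = 132.7246.
With the tax, the buyer price exceeds the seller price by 50: (178.5 − 2.7Q) − (68.3 + 3.8Q) = 50 → Q' = 9.2615.
ΔQ = 16.9538 − 9.2615 = 7.6923; the wedge equals the tax, 50.
The triangle = ½ × 7.6923 × 50 = $192.31 million.

$192.31 million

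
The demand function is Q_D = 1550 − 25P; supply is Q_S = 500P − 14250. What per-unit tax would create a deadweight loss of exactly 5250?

21

In inverse form: demand P = 62 − 0.04Q, supply P = 28.5 + 0.002Q.
Competitive equilibrium: 62 − 0.04Q = 28.5 + 0.002Q → Q* = 797.619, P* = 30.0952.
A tax t gives ΔQ = t/0.042 and wedge t, so DWL = t²/0.084.
t²/0.084 = 5250 → t² = 441 → t = 21.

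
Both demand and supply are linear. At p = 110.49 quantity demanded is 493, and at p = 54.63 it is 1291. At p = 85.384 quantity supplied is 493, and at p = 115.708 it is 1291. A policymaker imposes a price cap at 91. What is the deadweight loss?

387.16

Demand slope = (54.63 − 110.49)/(1291 − 493) = −0.07, so p = 145 − 0.07q.
Supply slope = (115.708 − 85.384)/(1291 − 493) = 0.038, so p = 66.65 + 0.038q.
Competitive equilibrium: 145 − 0.07q = 66.65 + 0.038q → q* = 725.463, p* = 94.2176.
At the ceiling p = 91, quantity supplied = (91 − 66.65)/0.038 = 640.7895.
Willingness to pay at q' = 640.7895: 145 − 0.07·640.7895 = 100.1447.
Δq = 725.463 − 640.7895 = 84.6735; wedge = 100.1447 − 91 = 9.1447.
The triangle = ½ × 84.6735 × 9.1447 = 387.16.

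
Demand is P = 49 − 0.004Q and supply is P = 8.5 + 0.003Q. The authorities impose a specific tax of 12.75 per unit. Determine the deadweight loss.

11611.61

Competitive equilibrium: 49 − 0.004Q = 8.5 + 0.003Q → Q* = 5785.7143, P* = 25.8571.
With the tax, the buyer price exceeds the seller price by 12.75: (49 − 0.004Q) − (8.5 + 0.003Q) = 12.75 → Q' = 3964.2857.
ΔQ = 5785.7143 − 3964.2857 = 1821.4286; the wedge equals the tax, 12.75.
Welfare loss = ½ × 1821.4286 × 12.75 = 11611.61.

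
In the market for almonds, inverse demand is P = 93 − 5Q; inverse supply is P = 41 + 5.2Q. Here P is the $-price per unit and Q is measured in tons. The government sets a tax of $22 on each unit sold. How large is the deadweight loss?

Competitive equilibrium: 93 − 5Q = 41 + 5.2Q → Q* = 5.09804, P* = 67.5098.
With the tax, the buyer price exceeds the seller price by 22: (93 − 5Q) − (41 + 5.2Q) = 22 → Q' = 2.94118.
ΔQ = 5.09804 − 2.94118 = 2.15686; the wedge equals the tax, 22.
Welfare loss = ½ × 2.15686 × 22 = $23.73.

$23.73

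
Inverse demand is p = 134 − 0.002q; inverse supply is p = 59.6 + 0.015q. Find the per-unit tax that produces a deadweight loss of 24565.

Competitive equilibrium: 134 − 0.002q = 59.6 + 0.015q → q* = 4376.4706, p* = 125.2471.
A tax t gives Δq = t/0.017 and wedge t, so DWL = t²/0.034.
t²/0.034 = 24565 → t² = 835.21 → t = 28.9.

28.9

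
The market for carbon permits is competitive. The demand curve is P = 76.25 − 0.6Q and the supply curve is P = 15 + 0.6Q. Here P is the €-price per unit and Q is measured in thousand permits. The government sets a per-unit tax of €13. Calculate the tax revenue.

Competitive equilibrium: 76.25 − 0.6Q = 15 + 0.6Q → Q* = 51.0417, P* = 45.625.
With the tax, the buyer price exceeds the seller price by 13: (76.25 − 0.6Q) − (15 + 0.6Q) = 13 → Q' = 40.2083.
Tax revenue = 13 × 40.2083 = €522.71 thousand.

€522.71 thousand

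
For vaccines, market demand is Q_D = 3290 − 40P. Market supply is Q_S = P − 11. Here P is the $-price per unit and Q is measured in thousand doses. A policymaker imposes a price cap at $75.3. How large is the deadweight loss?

In inverse form: demand P = 82.25 − 0.025Q, supply P = 11 + Q.
Competitive equilibrium: 82.25 − 0.025Q = 11 + Q → Q* = 69.5122, P* = 80.5122.
At the ceiling P = 75.3, quantity supplied = (75.3 − 11)/1 = 64.3.
Willingness to pay at Q' = 64.3: 82.25 − 0.025·64.3 = 80.6425.
ΔQ = 69.5122 − 64.3 = 5.2122; wedge = 80.6425 − 75.3 = 5.3425.
Welfare loss = ½ × 5.2122 × 5.3425 = $13.92 thousand.

$13.92 thousand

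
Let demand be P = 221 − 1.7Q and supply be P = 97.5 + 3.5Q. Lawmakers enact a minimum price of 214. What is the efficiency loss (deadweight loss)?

1002.12

Competitive equilibrium: 221 − 1.7Q = 97.5 + 3.5Q → Q* = 23.75, P* = 180.625.
At the floor P = 214, quantity demanded = (221 − 214)/1.7 = 4.1176.
Sellers' marginal cost at Q' = 4.1176: 97.5 + 3.5·4.1176 = 111.9116.
ΔQ = 23.75 − 4.1176 = 19.6324; wedge = 214 − 111.9116 = 102.0884.
The triangle = ½ × 19.6324 × 102.0884 = 1002.12.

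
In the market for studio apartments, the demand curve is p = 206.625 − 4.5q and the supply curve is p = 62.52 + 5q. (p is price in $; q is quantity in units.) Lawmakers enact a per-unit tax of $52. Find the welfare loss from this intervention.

$142.32

Competitive equilibrium: 206.625 − 4.5q = 62.52 + 5q → q* = 15.16895, p* = 138.36474.
With the tax, the buyer price exceeds the seller price by 52: (206.625 − 4.5q) − (62.52 + 5q) = 52 → q' = 9.69526.
Δq = 15.16895 − 9.69526 = 5.47369; the wedge equals the tax, 52.
The triangle = ½ × 5.47369 × 52 = $142.32.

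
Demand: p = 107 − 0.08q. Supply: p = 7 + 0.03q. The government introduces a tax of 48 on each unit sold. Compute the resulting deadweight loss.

10472.73

Competitive equilibrium: 107 − 0.08q = 7 + 0.03q → q* = 909.0909, p* = 34.2727.
With the tax, the buyer price exceeds the seller price by 48: (107 − 0.08q) − (7 + 0.03q) = 48 → q' = 472.7273.
Δq = 909.0909 − 472.7273 = 436.3636; the wedge equals the tax, 48.
DWL = ½ × 436.3636 × 48 = 10472.73.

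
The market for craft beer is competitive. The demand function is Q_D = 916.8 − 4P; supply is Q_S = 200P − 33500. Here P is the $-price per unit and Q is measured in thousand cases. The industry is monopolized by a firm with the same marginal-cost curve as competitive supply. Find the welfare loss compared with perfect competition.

$1829.35 thousand

In inverse form: demand P = 229.2 − 0.25Q, supply P = 167.5 + 0.005Q.
Competitive equilibrium: 229.2 − 0.25Q = 167.5 + 0.005Q → Q* = 241.96078, P* = 168.7098.
Marginal revenue: MR = 229.2 − 0.5Q. Set MR = MC: 229.2 − 0.5Q = 167.5 + 0.005Q → Q_m = 122.17822.
Price P_m = 229.2 − 0.25·122.17822 = 198.65545; MC(Q_m) = 167.5 + 0.005·122.17822 = 168.11089.
Competitive Q* = 241.96078, so ΔQ = 119.78256; wedge = 198.65545 − 168.11089 = 30.54456.
Deadweight loss = ½ × 119.78256 × 30.54456 = $1829.35 thousand.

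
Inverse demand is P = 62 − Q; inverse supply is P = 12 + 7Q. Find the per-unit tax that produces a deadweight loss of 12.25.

Competitive equilibrium: 62 − Q = 12 + 7Q → Q* = 6.25, P* = 55.75.
A tax t gives ΔQ = t/8 and wedge t, so DWL = t²/16.
t²/16 = 12.25 → t² = 196 → t = 14.

14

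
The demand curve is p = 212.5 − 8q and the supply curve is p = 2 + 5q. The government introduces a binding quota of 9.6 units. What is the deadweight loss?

282.48

Competitive equilibrium: 212.5 − 8q = 2 + 5q → q* = 16.1923, p* = 82.9615.
At q = 9.6: demand price = 212.5 − 8·9.6 = 135.7; supply price = 2 + 5·9.6 = 50.
Δq = 16.1923 − 9.6 = 6.5923; wedge = 135.7 − 50 = 85.7.
Deadweight loss = ½ × 6.5923 × 85.7 = 282.48.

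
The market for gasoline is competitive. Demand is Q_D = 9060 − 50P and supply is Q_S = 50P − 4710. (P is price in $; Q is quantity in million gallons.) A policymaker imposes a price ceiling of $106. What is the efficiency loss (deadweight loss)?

In inverse form: demand P = 181.2 − 0.02Q, supply P = 94.2 + 0.02Q.
Competitive equilibrium: 181.2 − 0.02Q = 94.2 + 0.02Q → Q* = 2175, P* = 137.7.
At the ceiling P = 106, quantity supplied = (106 − 94.2)/0.02 = 590.
Willingness to pay at Q' = 590: 181.2 − 0.02·590 = 169.4.
ΔQ = 2175 − 590 = 1585; wedge = 169.4 − 106 = 63.4.
The triangle = ½ × 1585 × 63.4 = $50244.50 million.

$50244.50 million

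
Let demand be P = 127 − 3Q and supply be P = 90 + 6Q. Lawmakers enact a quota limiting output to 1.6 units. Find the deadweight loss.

Competitive equilibrium: 127 − 3Q = 90 + 6Q → Q* = 4.1111, P* = 114.6667.
At Q = 1.6: demand price = 127 − 3·1.6 = 122.2; supply price = 90 + 6·1.6 = 99.6.
ΔQ = 4.1111 − 1.6 = 2.5111; wedge = 122.2 − 99.6 = 22.6.
Welfare loss = ½ × 2.5111 × 22.6 = 28.38.

28.38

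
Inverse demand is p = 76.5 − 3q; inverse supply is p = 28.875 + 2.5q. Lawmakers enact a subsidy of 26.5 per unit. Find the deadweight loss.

63.84

Competitive equilibrium: 76.5 − 3q = 28.875 + 2.5q → q* = 8.6591, p* = 50.5227.
The subsidy lowers effective supply by 26.5: p = 2.375 + 2.5q.
New quantity: 76.5 − 3q = 2.375 + 2.5q → q' = 13.4773.
Overproduction Δq = 13.4773 − 8.6591 = 4.8182; wedge = subsidy = 26.5.
Deadweight loss = ½ × 4.8182 × 26.5 = 63.84.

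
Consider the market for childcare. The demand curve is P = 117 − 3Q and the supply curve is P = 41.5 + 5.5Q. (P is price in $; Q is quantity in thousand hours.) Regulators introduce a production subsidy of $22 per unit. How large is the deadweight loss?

Competitive equilibrium: 117 − 3Q = 41.5 + 5.5Q → Q* = 8.8824, P* = 90.3529.
The subsidy lowers effective supply by 22: P = 19.5 + 5.5Q.
New quantity: 117 − 3Q = 19.5 + 5.5Q → Q' = 11.4706.
Overproduction ΔQ = 11.4706 − 8.8824 = 2.5882; wedge = subsidy = 22.
Deadweight loss = ½ × 2.5882 × 22 = $28.47 thousand.

$28.47 thousand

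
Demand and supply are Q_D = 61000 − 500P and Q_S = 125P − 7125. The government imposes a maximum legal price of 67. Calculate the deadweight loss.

In inverse form: demand P = 122 − 0.002Q, supply P = 57 + 0.008Q.
Competitive equilibrium: 122 − 0.002Q = 57 + 0.008Q → Q* = 6500, P* = 109.
At the ceiling P = 67, quantity supplied = (67 − 57)/0.008 = 1250.
Willingness to pay at Q' = 1250: 122 − 0.002·1250 = 119.5.
ΔQ = 6500 − 1250 = 5250; wedge = 119.5 − 67 = 52.5.
Deadweight loss = ½ × 5250 × 52.5 = 137812.50.

137812.50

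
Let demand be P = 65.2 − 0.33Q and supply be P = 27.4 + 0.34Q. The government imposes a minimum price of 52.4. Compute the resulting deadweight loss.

Competitive equilibrium: 65.2 − 0.33Q = 27.4 + 0.34Q → Q* = 56.4179, P* = 46.5821.
At the floor P = 52.4, quantity demanded = (65.2 − 52.4)/0.33 = 38.7879.
Sellers' marginal cost at Q' = 38.7879: 27.4 + 0.34·38.7879 = 40.5879.
ΔQ = 56.4179 − 38.7879 = 17.63; wedge = 52.4 − 40.5879 = 11.8121.
DWL = ½ × 17.63 × 11.8121 = 104.12.

104.12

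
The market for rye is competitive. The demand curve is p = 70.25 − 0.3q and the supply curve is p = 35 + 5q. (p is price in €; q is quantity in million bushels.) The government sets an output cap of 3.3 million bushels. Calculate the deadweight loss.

Competitive equilibrium: 70.25 − 0.3q = 35 + 5q → q* = 6.6509, p* = 68.2547.
At q = 3.3: demand price = 70.25 − 0.3·3.3 = 69.26; supply price = 35 + 5·3.3 = 51.5.
Δq = 6.6509 − 3.3 = 3.3509; wedge = 69.26 − 51.5 = 17.76.
The triangle = ½ × 3.3509 × 17.76 = €29.76 million.

€29.76 million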